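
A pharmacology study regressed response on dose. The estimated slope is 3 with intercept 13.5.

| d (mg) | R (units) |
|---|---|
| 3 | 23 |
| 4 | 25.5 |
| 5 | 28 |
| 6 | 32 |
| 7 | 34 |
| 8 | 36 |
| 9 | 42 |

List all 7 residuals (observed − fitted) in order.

d=3: ŷ = 13.5 + 3·3 = 22.5; e = 23 − 22.5 = 0.5
d=4: ŷ = 13.5 + 3·4 = 25.5; e = 25.5 − 25.5 = 0
d=5: ŷ = 13.5 + 3·5 = 28.5; e = 28 − 28.5 = -0.5
d=6: ŷ = 13.5 + 3·6 = 31.5; e = 32 − 31.5 = 0.5
d=7: ŷ = 13.5 + 3·7 = 34.5; e = 34 − 34.5 = -0.5
d=8: ŷ = 13.5 + 3·8 = 37.5; e = 36 − 37.5 = -1.5
d=9: ŷ = 13.5 + 3·9 = 40.5; e = 42 − 40.5 = 1.5

0.5, 0, -0.5, 0.5, -0.5, -1.5, 1.5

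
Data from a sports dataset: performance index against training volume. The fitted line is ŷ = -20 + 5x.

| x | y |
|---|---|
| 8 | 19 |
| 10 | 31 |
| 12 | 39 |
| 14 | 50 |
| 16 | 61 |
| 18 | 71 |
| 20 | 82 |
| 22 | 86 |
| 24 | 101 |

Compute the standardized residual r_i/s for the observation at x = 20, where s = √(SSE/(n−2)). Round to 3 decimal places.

1.038

x=8: ŷ = -20 + 5·8 = 20; r = 19 − 20 = -1
x=10: ŷ = -20 + 5·10 = 30; r = 31 − 30 = 1
x=12: ŷ = -20 + 5·12 = 40; r = 39 − 40 = -1
x=14: ŷ = -20 + 5·14 = 50; r = 50 − 50 = 0
x=16: ŷ = -20 + 5·16 = 60; r = 61 − 60 = 1
x=18: ŷ = -20 + 5·18 = 70; r = 71 − 70 = 1
x=20: ŷ = -20 + 5·20 = 80; r = 82 − 80 = 2
x=22: ŷ = -20 + 5·22 = 90; r = 86 − 90 = -4
x=24: ŷ = -20 + 5·24 = 100; r = 101 − 100 = 1
SSE = 1 + 1 + 1 + 0 + 1 + 1 + 4 + 16 + 1 = 26
s = √(26/7) = 1.92725
r/s = 2 / 1.92725 = 1.038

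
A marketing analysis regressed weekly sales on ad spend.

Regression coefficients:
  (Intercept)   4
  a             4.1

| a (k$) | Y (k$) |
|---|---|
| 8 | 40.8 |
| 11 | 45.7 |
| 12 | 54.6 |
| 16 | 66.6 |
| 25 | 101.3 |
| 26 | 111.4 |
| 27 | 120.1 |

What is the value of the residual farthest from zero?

r = 5.4

a=8: Ŷ = 4 + 4.1·8 = 36.8; r = 40.8 − 36.8 = 4
a=11: Ŷ = 4 + 4.1·11 = 49.1; r = 45.7 − 49.1 = -3.4
a=12: Ŷ = 4 + 4.1·12 = 53.2; r = 54.6 − 53.2 = 1.4
a=16: Ŷ = 4 + 4.1·16 = 69.6; r = 66.6 − 69.6 = -3
a=25: Ŷ = 4 + 4.1·25 = 106.5; r = 101.3 − 106.5 = -5.2
a=26: Ŷ = 4 + 4.1·26 = 110.6; r = 111.4 − 110.6 = 0.8
a=27: Ŷ = 4 + 4.1·27 = 114.7; r = 120.1 − 114.7 = 5.4
Largest |r| is 5.4 at a = 27, residual 5.4.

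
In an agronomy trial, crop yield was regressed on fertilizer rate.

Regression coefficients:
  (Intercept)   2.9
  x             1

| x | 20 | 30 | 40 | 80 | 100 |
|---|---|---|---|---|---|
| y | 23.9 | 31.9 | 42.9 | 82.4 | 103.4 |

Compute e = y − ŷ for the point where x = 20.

e = 1

ŷ = 2.9 + 20 = 22.9
e = 23.9 − 22.9 = 1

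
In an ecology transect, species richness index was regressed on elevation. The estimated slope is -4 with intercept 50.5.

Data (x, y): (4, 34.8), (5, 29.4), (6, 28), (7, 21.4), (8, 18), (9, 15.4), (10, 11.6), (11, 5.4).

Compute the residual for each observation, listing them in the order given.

x=4: ŷ = 50.5 − 4·4 = 34.5; r = 34.8 − 34.5 = 0.3
x=5: ŷ = 50.5 − 4·5 = 30.5; r = 29.4 − 30.5 = -1.1
x=6: ŷ = 50.5 − 4·6 = 26.5; r = 28 − 26.5 = 1.5
x=7: ŷ = 50.5 − 4·7 = 22.5; r = 21.4 − 22.5 = -1.1
x=8: ŷ = 50.5 − 4·8 = 18.5; r = 18 − 18.5 = -0.5
x=9: ŷ = 50.5 − 4·9 = 14.5; r = 15.4 − 14.5 = 0.9
x=10: ŷ = 50.5 − 4·10 = 10.5; r = 11.6 − 10.5 = 1.1
x=11: ŷ = 50.5 − 4·11 = 6.5; r = 5.4 − 6.5 = -1.1

0.3, -1.1, 1.5, -1.1, -0.5, 0.9, 1.1, -1.1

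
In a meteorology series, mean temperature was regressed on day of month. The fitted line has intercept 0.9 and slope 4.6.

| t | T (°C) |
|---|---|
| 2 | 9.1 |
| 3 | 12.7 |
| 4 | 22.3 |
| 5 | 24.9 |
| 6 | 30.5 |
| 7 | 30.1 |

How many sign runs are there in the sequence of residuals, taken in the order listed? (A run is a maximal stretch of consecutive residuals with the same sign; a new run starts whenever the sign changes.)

3 runs

t=2: T̂ = 0.9 + 4.6·2 = 10.1; r = 9.1 − 10.1 = -1
t=3: T̂ = 0.9 + 4.6·3 = 14.7; r = 12.7 − 14.7 = -2
t=4: T̂ = 0.9 + 4.6·4 = 19.3; r = 22.3 − 19.3 = 3
t=5: T̂ = 0.9 + 4.6·5 = 23.9; r = 24.9 − 23.9 = 1
t=6: T̂ = 0.9 + 4.6·6 = 28.5; r = 30.5 − 28.5 = 2
t=7: T̂ = 0.9 + 4.6·7 = 33.1; r = 30.1 − 33.1 = -3
Signs: − − + + + −
Runs: −×2, +×3, −×1 → 3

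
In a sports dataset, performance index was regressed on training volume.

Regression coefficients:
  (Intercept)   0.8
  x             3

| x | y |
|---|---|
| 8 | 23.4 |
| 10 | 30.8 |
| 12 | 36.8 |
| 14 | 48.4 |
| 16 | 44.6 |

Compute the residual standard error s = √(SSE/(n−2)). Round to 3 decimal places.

s = 4.121

x=8: ŷ = 0.8 + 3·8 = 24.8; r = 23.4 − 24.8 = -1.4
x=10: ŷ = 0.8 + 3·10 = 30.8; r = 30.8 − 30.8 = 0
x=12: ŷ = 0.8 + 3·12 = 36.8; r = 36.8 − 36.8 = 0
x=14: ŷ = 0.8 + 3·14 = 42.8; r = 48.4 − 42.8 = 5.6
x=16: ŷ = 0.8 + 3·16 = 48.8; r = 44.6 − 48.8 = -4.2
SSE = 1.96 + 0 + 0 + 31.36 + 17.64 = 50.96
s = √(50.96/3) = √16.9867 ≈ 4.121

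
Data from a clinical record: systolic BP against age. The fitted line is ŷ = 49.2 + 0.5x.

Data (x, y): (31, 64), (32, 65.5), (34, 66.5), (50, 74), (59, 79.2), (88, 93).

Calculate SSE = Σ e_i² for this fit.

SSE = 1

x=31: ŷ = 49.2 + 0.5·31 = 64.7; e = 64 − 64.7 = -0.7
x=32: ŷ = 49.2 + 0.5·32 = 65.2; e = 65.5 − 65.2 = 0.3
x=34: ŷ = 49.2 + 0.5·34 = 66.2; e = 66.5 − 66.2 = 0.3
x=50: ŷ = 49.2 + 0.5·50 = 74.2; e = 74 − 74.2 = -0.2
x=59: ŷ = 49.2 + 0.5·59 = 78.7; e = 79.2 − 78.7 = 0.5
x=88: ŷ = 49.2 + 0.5·88 = 93.2; e = 93 − 93.2 = -0.2
SSE = 0.49 + 0.09 + 0.09 + 0.04 + 0.25 + 0.04 = 1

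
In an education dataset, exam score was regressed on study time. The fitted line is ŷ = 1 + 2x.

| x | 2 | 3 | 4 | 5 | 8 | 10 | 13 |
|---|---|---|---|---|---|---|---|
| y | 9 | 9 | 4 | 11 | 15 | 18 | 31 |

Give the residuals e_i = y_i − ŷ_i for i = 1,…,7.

x=2: ŷ = 1 + 2·2 = 5; e = 9 − 5 = 4
x=3: ŷ = 1 + 2·3 = 7; e = 9 − 7 = 2
x=4: ŷ = 1 + 2·4 = 9; e = 4 − 9 = -5
x=5: ŷ = 1 + 2·5 = 11; e = 11 − 11 = 0
x=8: ŷ = 1 + 2·8 = 17; e = 15 − 17 = -2
x=10: ŷ = 1 + 2·10 = 21; e = 18 − 21 = -3
x=13: ŷ = 1 + 2·13 = 27; e = 31 − 27 = 4

4, 2, -5, 0, -2, -3, 4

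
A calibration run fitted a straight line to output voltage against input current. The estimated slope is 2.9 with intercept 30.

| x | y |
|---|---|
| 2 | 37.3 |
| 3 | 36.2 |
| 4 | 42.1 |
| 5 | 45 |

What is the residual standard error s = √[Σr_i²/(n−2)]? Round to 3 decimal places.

x=2: ŷ = 30 + 2.9·2 = 35.8; r = 37.3 − 35.8 = 1.5
x=3: ŷ = 30 + 2.9·3 = 38.7; r = 36.2 − 38.7 = -2.5
x=4: ŷ = 30 + 2.9·4 = 41.6; r = 42.1 − 41.6 = 0.5
x=5: ŷ = 30 + 2.9·5 = 44.5; r = 45 − 44.5 = 0.5
SSE = 2.25 + 6.25 + 0.25 + 0.25 = 9
s = √(9/2) = √4.5 ≈ 2.121

s = 2.121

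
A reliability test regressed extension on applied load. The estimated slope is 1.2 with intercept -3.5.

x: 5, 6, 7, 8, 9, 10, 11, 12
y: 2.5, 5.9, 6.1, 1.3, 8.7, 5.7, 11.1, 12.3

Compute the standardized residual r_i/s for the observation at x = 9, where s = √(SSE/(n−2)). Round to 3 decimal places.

0.523

x=5: ŷ = -3.5 + 1.2·5 = 2.5; r = 2.5 − 2.5 = 0
x=6: ŷ = -3.5 + 1.2·6 = 3.7; r = 5.9 − 3.7 = 2.2
x=7: ŷ = -3.5 + 1.2·7 = 4.9; r = 6.1 − 4.9 = 1.2
x=8: ŷ = -3.5 + 1.2·8 = 6.1; r = 1.3 − 6.1 = -4.8
x=9: ŷ = -3.5 + 1.2·9 = 7.3; r = 8.7 − 7.3 = 1.4
x=10: ŷ = -3.5 + 1.2·10 = 8.5; r = 5.7 − 8.5 = -2.8
x=11: ŷ = -3.5 + 1.2·11 = 9.7; r = 11.1 − 9.7 = 1.4
x=12: ŷ = -3.5 + 1.2·12 = 10.9; r = 12.3 − 10.9 = 1.4
SSE = 0 + 4.84 + 1.44 + 23.04 + 1.96 + 7.84 + 1.96 + 1.96 = 43.04
s = √(43.04/6) = 2.67831
r/s = 1.4 / 2.67831 = 0.523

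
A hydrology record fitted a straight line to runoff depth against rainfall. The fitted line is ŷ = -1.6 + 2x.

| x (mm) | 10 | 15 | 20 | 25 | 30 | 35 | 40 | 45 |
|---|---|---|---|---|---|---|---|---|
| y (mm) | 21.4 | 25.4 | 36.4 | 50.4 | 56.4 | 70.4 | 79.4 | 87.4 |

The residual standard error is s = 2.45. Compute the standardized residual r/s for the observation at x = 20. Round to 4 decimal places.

-0.8163

ŷ = -1.6 + 2·20 = 38.4
r = 36.4 − 38.4 = -2
r/s = -2 / 2.45 = -0.8163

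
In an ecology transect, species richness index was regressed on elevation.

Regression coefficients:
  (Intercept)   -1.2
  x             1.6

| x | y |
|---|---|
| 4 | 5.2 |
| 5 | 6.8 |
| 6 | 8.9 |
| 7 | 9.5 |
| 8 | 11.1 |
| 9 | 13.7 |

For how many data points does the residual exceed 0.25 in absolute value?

x=4: ŷ = -1.2 + 1.6·4 = 5.2; r = 5.2 − 5.2 = 0
x=5: ŷ = -1.2 + 1.6·5 = 6.8; r = 6.8 − 6.8 = 0
x=6: ŷ = -1.2 + 1.6·6 = 8.4; r = 8.9 − 8.4 = 0.5
x=7: ŷ = -1.2 + 1.6·7 = 10; r = 9.5 − 10 = -0.5
x=8: ŷ = -1.2 + 1.6·8 = 11.6; r = 11.1 − 11.6 = -0.5
x=9: ŷ = -1.2 + 1.6·9 = 13.2; r = 13.7 − 13.2 = 0.5
|r| > 0.25: x=6 (|r|=0.5), x=7 (|r|=0.5), x=8 (|r|=0.5), x=9 (|r|=0.5) → 4

4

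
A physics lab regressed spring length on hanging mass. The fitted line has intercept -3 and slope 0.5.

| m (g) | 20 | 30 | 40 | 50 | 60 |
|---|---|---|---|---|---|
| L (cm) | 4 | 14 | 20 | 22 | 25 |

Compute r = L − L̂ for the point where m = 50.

L̂ = -3 + 0.5·50 = 22
r = 22 − 22 = 0

r = 0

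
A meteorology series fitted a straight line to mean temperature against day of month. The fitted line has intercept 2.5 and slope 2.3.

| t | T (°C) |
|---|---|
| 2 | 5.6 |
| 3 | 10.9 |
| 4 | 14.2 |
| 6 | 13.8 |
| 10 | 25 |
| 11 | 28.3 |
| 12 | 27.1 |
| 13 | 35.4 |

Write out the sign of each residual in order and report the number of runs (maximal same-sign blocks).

t=2: ŷ = 2.5 + 2.3·2 = 7.1; e = 5.6 − 7.1 = -1.5
t=3: ŷ = 2.5 + 2.3·3 = 9.4; e = 10.9 − 9.4 = 1.5
t=4: ŷ = 2.5 + 2.3·4 = 11.7; e = 14.2 − 11.7 = 2.5
t=6: ŷ = 2.5 + 2.3·6 = 16.3; e = 13.8 − 16.3 = -2.5
t=10: ŷ = 2.5 + 2.3·10 = 25.5; e = 25 − 25.5 = -0.5
t=11: ŷ = 2.5 + 2.3·11 = 27.8; e = 28.3 − 27.8 = 0.5
t=12: ŷ = 2.5 + 2.3·12 = 30.1; e = 27.1 − 30.1 = -3
t=13: ŷ = 2.5 + 2.3·13 = 32.4; e = 35.4 − 32.4 = 3
Signs: − + + − − + − +
Runs: −×1, +×2, −×2, +×1, −×1, +×1 → 6

6 runs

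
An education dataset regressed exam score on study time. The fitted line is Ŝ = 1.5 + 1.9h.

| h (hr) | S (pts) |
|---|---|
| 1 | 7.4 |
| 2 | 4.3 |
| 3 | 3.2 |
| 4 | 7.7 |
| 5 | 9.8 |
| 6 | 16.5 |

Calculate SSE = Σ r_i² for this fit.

h=1: Ŝ = 1.5 + 1.9·1 = 3.4; r = 7.4 − 3.4 = 4
h=2: Ŝ = 1.5 + 1.9·2 = 5.3; r = 4.3 − 5.3 = -1
h=3: Ŝ = 1.5 + 1.9·3 = 7.2; r = 3.2 − 7.2 = -4
h=4: Ŝ = 1.5 + 1.9·4 = 9.1; r = 7.7 − 9.1 = -1.4
h=5: Ŝ = 1.5 + 1.9·5 = 11; r = 9.8 − 11 = -1.2
h=6: Ŝ = 1.5 + 1.9·6 = 12.9; r = 16.5 − 12.9 = 3.6
SSE = 16 + 1 + 16 + 1.96 + 1.44 + 12.96 = 49.36

SSE = 49.36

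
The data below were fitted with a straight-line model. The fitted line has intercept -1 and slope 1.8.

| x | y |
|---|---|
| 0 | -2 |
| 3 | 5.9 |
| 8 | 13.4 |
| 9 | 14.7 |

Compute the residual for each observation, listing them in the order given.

x=0: ŷ = -1 + 1.8·0 = -1; r = -2 − (-1) = -1
x=3: ŷ = -1 + 1.8·3 = 4.4; r = 5.9 − 4.4 = 1.5
x=8: ŷ = -1 + 1.8·8 = 13.4; r = 13.4 − 13.4 = 0
x=9: ŷ = -1 + 1.8·9 = 15.2; r = 14.7 − 15.2 = -0.5

-1, 1.5, 0, -0.5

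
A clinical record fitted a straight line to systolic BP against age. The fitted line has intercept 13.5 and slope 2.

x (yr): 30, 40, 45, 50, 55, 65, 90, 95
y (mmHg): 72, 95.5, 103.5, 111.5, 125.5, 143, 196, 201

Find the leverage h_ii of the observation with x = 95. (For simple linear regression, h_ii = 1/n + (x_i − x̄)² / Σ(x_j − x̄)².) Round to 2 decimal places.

h = 0.47

x̄ = (30 + 40 + 45 + 50 + 55 + 65 + 90 + 95)/8 = 58.75
Σ(x − x̄)² = 826.562 + 351.562 + 189.062 + 76.5625 + 14.0625 + 39.0625 + 976.562 + 1314.06 = 3787.5
h = 1/8 + (36.25)²/3787.5 = 0.125 + 0.346947 = 0.47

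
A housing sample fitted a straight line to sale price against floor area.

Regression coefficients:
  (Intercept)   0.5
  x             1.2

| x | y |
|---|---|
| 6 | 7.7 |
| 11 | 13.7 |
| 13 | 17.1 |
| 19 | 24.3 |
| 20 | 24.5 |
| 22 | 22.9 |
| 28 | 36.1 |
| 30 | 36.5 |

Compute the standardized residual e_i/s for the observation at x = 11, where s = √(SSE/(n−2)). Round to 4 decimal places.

0.0000

x=6: ŷ = 0.5 + 1.2·6 = 7.7; e = 7.7 − 7.7 = 0
x=11: ŷ = 0.5 + 1.2·11 = 13.7; e = 13.7 − 13.7 = 0
x=13: ŷ = 0.5 + 1.2·13 = 16.1; e = 17.1 − 16.1 = 1
x=19: ŷ = 0.5 + 1.2·19 = 23.3; e = 24.3 − 23.3 = 1
x=20: ŷ = 0.5 + 1.2·20 = 24.5; e = 24.5 − 24.5 = 0
x=22: ŷ = 0.5 + 1.2·22 = 26.9; e = 22.9 − 26.9 = -4
x=28: ŷ = 0.5 + 1.2·28 = 34.1; e = 36.1 − 34.1 = 2
x=30: ŷ = 0.5 + 1.2·30 = 36.5; e = 36.5 − 36.5 = 0
SSE = 0 + 0 + 1 + 1 + 0 + 16 + 4 + 0 = 22
s = √(22/6) = 1.91485
e/s = 0 / 1.91485 = 0.0000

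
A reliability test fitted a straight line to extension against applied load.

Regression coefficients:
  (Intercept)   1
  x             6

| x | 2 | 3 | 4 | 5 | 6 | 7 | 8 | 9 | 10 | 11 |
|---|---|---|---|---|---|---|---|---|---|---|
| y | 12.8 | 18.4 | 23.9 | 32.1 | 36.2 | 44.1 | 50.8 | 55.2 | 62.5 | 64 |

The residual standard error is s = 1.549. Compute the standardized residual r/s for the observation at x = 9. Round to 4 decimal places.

0.1291

ŷ = 1 + 6·9 = 55
r = 55.2 − 55 = 0.2
r/s = 0.2 / 1.549 = 0.1291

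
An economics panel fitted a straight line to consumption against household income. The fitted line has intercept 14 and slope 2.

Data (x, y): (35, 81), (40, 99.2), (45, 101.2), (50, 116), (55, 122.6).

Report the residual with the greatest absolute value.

e = 5.2

x=35: ŷ = 14 + 2·35 = 84; e = 81 − 84 = -3
x=40: ŷ = 14 + 2·40 = 94; e = 99.2 − 94 = 5.2
x=45: ŷ = 14 + 2·45 = 104; e = 101.2 − 104 = -2.8
x=50: ŷ = 14 + 2·50 = 114; e = 116 − 114 = 2
x=55: ŷ = 14 + 2·55 = 124; e = 122.6 − 124 = -1.4
Largest |e| is 5.2 at x = 40, residual 5.2.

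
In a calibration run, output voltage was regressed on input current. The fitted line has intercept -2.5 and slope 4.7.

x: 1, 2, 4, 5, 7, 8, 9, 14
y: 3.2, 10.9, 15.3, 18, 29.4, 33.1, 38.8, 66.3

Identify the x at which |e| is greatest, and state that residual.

x = 2, e = 4

x=1: ŷ = -2.5 + 4.7·1 = 2.2; e = 3.2 − 2.2 = 1
x=2: ŷ = -2.5 + 4.7·2 = 6.9; e = 10.9 − 6.9 = 4
x=4: ŷ = -2.5 + 4.7·4 = 16.3; e = 15.3 − 16.3 = -1
x=5: ŷ = -2.5 + 4.7·5 = 21; e = 18 − 21 = -3
x=7: ŷ = -2.5 + 4.7·7 = 30.4; e = 29.4 − 30.4 = -1
x=8: ŷ = -2.5 + 4.7·8 = 35.1; e = 33.1 − 35.1 = -2
x=9: ŷ = -2.5 + 4.7·9 = 39.8; e = 38.8 − 39.8 = -1
x=14: ŷ = -2.5 + 4.7·14 = 63.3; e = 66.3 − 63.3 = 3
Largest |e| is 4 at x = 2, residual 4.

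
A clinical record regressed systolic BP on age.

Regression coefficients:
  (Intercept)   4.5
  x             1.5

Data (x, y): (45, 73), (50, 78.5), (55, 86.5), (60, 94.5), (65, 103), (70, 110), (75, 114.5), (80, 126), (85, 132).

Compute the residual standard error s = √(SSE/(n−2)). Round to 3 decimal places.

s = 1.309

x=45: ŷ = 4.5 + 1.5·45 = 72; r = 73 − 72 = 1
x=50: ŷ = 4.5 + 1.5·50 = 79.5; r = 78.5 − 79.5 = -1
x=55: ŷ = 4.5 + 1.5·55 = 87; r = 86.5 − 87 = -0.5
x=60: ŷ = 4.5 + 1.5·60 = 94.5; r = 94.5 − 94.5 = 0
x=65: ŷ = 4.5 + 1.5·65 = 102; r = 103 − 102 = 1
x=70: ŷ = 4.5 + 1.5·70 = 109.5; r = 110 − 109.5 = 0.5
x=75: ŷ = 4.5 + 1.5·75 = 117; r = 114.5 − 117 = -2.5
x=80: ŷ = 4.5 + 1.5·80 = 124.5; r = 126 − 124.5 = 1.5
x=85: ŷ = 4.5 + 1.5·85 = 132; r = 132 − 132 = 0
SSE = 1 + 1 + 0.25 + 0 + 1 + 0.25 + 6.25 + 2.25 + 0 = 12
s = √(12/7) = √1.71429 ≈ 1.309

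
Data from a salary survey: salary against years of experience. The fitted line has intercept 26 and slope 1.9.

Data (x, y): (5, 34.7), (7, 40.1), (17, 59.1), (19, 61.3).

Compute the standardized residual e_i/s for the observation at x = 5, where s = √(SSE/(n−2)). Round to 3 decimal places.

-0.707

x=5: ŷ = 26 + 1.9·5 = 35.5; e = 34.7 − 35.5 = -0.8
x=7: ŷ = 26 + 1.9·7 = 39.3; e = 40.1 − 39.3 = 0.8
x=17: ŷ = 26 + 1.9·17 = 58.3; e = 59.1 − 58.3 = 0.8
x=19: ŷ = 26 + 1.9·19 = 62.1; e = 61.3 − 62.1 = -0.8
SSE = 0.64 + 0.64 + 0.64 + 0.64 = 2.56
s = √(2.56/2) = 1.13137
e/s = -0.8 / 1.13137 = -0.707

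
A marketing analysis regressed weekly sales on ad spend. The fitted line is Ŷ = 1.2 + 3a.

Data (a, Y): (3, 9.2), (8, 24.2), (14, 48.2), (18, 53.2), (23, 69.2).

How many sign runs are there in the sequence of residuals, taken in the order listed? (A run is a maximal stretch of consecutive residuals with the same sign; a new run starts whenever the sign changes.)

3 runs

a=3: Ŷ = 1.2 + 3·3 = 10.2; e = 9.2 − 10.2 = -1
a=8: Ŷ = 1.2 + 3·8 = 25.2; e = 24.2 − 25.2 = -1
a=14: Ŷ = 1.2 + 3·14 = 43.2; e = 48.2 − 43.2 = 5
a=18: Ŷ = 1.2 + 3·18 = 55.2; e = 53.2 − 55.2 = -2
a=23: Ŷ = 1.2 + 3·23 = 70.2; e = 69.2 − 70.2 = -1
Signs: − − + − −
Runs: −×2, +×1, −×2 → 3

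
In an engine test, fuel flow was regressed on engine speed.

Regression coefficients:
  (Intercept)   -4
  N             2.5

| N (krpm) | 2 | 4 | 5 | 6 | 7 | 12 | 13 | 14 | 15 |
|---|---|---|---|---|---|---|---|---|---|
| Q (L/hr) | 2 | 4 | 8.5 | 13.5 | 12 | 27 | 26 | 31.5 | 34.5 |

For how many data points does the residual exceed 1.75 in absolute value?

3

N=2: Q̂ = -4 + 2.5·2 = 1; r = 2 − 1 = 1
N=4: Q̂ = -4 + 2.5·4 = 6; r = 4 − 6 = -2
N=5: Q̂ = -4 + 2.5·5 = 8.5; r = 8.5 − 8.5 = 0
N=6: Q̂ = -4 + 2.5·6 = 11; r = 13.5 − 11 = 2.5
N=7: Q̂ = -4 + 2.5·7 = 13.5; r = 12 − 13.5 = -1.5
N=12: Q̂ = -4 + 2.5·12 = 26; r = 27 − 26 = 1
N=13: Q̂ = -4 + 2.5·13 = 28.5; r = 26 − 28.5 = -2.5
N=14: Q̂ = -4 + 2.5·14 = 31; r = 31.5 − 31 = 0.5
N=15: Q̂ = -4 + 2.5·15 = 33.5; r = 34.5 − 33.5 = 1
|r| > 1.75: N=4 (|r|=2), N=6 (|r|=2.5), N=13 (|r|=2.5) → 3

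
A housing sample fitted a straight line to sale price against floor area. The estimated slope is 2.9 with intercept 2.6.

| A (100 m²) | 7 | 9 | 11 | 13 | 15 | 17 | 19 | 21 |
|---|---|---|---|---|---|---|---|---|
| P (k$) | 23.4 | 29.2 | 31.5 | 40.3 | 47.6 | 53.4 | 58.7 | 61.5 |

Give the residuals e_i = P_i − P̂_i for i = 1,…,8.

0.5, 0.5, -3, 0, 1.5, 1.5, 1, -2

A=7: P̂ = 2.6 + 2.9·7 = 22.9; e = 23.4 − 22.9 = 0.5
A=9: P̂ = 2.6 + 2.9·9 = 28.7; e = 29.2 − 28.7 = 0.5
A=11: P̂ = 2.6 + 2.9·11 = 34.5; e = 31.5 − 34.5 = -3
A=13: P̂ = 2.6 + 2.9·13 = 40.3; e = 40.3 − 40.3 = 0
A=15: P̂ = 2.6 + 2.9·15 = 46.1; e = 47.6 − 46.1 = 1.5
A=17: P̂ = 2.6 + 2.9·17 = 51.9; e = 53.4 − 51.9 = 1.5
A=19: P̂ = 2.6 + 2.9·19 = 57.7; e = 58.7 − 57.7 = 1
A=21: P̂ = 2.6 + 2.9·21 = 63.5; e = 61.5 − 63.5 = -2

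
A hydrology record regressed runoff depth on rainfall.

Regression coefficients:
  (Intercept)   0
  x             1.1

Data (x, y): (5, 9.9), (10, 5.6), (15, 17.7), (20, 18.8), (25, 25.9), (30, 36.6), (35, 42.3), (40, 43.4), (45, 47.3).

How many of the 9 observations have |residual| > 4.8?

x=5: ŷ = 1.1·5 = 5.5; r = 9.9 − 5.5 = 4.4
x=10: ŷ = 1.1·10 = 11; r = 5.6 − 11 = -5.4
x=15: ŷ = 1.1·15 = 16.5; r = 17.7 − 16.5 = 1.2
x=20: ŷ = 1.1·20 = 22; r = 18.8 − 22 = -3.2
x=25: ŷ = 1.1·25 = 27.5; r = 25.9 − 27.5 = -1.6
x=30: ŷ = 1.1·30 = 33; r = 36.6 − 33 = 3.6
x=35: ŷ = 1.1·35 = 38.5; r = 42.3 − 38.5 = 3.8
x=40: ŷ = 1.1·40 = 44; r = 43.4 − 44 = -0.6
x=45: ŷ = 1.1·45 = 49.5; r = 47.3 − 49.5 = -2.2
|r| > 4.8: x=10 (|r|=5.4) → 1

1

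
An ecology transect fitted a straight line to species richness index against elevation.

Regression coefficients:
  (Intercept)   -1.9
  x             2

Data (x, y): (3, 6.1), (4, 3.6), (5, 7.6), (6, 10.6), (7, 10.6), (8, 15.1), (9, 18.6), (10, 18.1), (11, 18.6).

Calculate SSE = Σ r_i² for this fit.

x=3: ŷ = -1.9 + 2·3 = 4.1; r = 6.1 − 4.1 = 2
x=4: ŷ = -1.9 + 2·4 = 6.1; r = 3.6 − 6.1 = -2.5
x=5: ŷ = -1.9 + 2·5 = 8.1; r = 7.6 − 8.1 = -0.5
x=6: ŷ = -1.9 + 2·6 = 10.1; r = 10.6 − 10.1 = 0.5
x=7: ŷ = -1.9 + 2·7 = 12.1; r = 10.6 − 12.1 = -1.5
x=8: ŷ = -1.9 + 2·8 = 14.1; r = 15.1 − 14.1 = 1
x=9: ŷ = -1.9 + 2·9 = 16.1; r = 18.6 − 16.1 = 2.5
x=10: ŷ = -1.9 + 2·10 = 18.1; r = 18.1 − 18.1 = 0
x=11: ŷ = -1.9 + 2·11 = 20.1; r = 18.6 − 20.1 = -1.5
SSE = 4 + 6.25 + 0.25 + 0.25 + 2.25 + 1 + 6.25 + 0 + 2.25 = 22.5

SSE = 22.5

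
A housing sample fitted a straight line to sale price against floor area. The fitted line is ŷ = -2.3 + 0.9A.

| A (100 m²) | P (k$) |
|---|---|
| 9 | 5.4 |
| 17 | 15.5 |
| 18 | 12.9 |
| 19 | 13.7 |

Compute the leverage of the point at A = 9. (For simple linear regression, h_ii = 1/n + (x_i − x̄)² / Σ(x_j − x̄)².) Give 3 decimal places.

Ā = (9 + 17 + 18 + 19)/4 = 15.75
Σ(A − Ā)² = 45.5625 + 1.5625 + 5.0625 + 10.5625 = 62.75
h = 1/4 + (-6.75)²/62.75 = 0.25 + 0.726096 = 0.976

h = 0.976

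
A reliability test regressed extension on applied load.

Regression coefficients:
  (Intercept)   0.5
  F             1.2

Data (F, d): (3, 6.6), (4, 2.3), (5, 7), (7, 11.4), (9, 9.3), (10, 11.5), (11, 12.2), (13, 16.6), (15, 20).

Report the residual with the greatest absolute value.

r = -3

F=3: d̂ = 0.5 + 1.2·3 = 4.1; r = 6.6 − 4.1 = 2.5
F=4: d̂ = 0.5 + 1.2·4 = 5.3; r = 2.3 − 5.3 = -3
F=5: d̂ = 0.5 + 1.2·5 = 6.5; r = 7 − 6.5 = 0.5
F=7: d̂ = 0.5 + 1.2·7 = 8.9; r = 11.4 − 8.9 = 2.5
F=9: d̂ = 0.5 + 1.2·9 = 11.3; r = 9.3 − 11.3 = -2
F=10: d̂ = 0.5 + 1.2·10 = 12.5; r = 11.5 − 12.5 = -1
F=11: d̂ = 0.5 + 1.2·11 = 13.7; r = 12.2 − 13.7 = -1.5
F=13: d̂ = 0.5 + 1.2·13 = 16.1; r = 16.6 − 16.1 = 0.5
F=15: d̂ = 0.5 + 1.2·15 = 18.5; r = 20 − 18.5 = 1.5
Largest |r| is 3 at F = 4, residual -3.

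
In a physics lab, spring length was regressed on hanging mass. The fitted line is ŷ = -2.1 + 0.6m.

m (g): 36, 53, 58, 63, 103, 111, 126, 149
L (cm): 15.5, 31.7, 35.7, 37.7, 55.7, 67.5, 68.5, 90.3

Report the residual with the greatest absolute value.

r = -5

m=36: ŷ = -2.1 + 0.6·36 = 19.5; r = 15.5 − 19.5 = -4
m=53: ŷ = -2.1 + 0.6·53 = 29.7; r = 31.7 − 29.7 = 2
m=58: ŷ = -2.1 + 0.6·58 = 32.7; r = 35.7 − 32.7 = 3
m=63: ŷ = -2.1 + 0.6·63 = 35.7; r = 37.7 − 35.7 = 2
m=103: ŷ = -2.1 + 0.6·103 = 59.7; r = 55.7 − 59.7 = -4
m=111: ŷ = -2.1 + 0.6·111 = 64.5; r = 67.5 − 64.5 = 3
m=126: ŷ = -2.1 + 0.6·126 = 73.5; r = 68.5 − 73.5 = -5
m=149: ŷ = -2.1 + 0.6·149 = 87.3; r = 90.3 − 87.3 = 3
Largest |r| is 5 at m = 126, residual -5.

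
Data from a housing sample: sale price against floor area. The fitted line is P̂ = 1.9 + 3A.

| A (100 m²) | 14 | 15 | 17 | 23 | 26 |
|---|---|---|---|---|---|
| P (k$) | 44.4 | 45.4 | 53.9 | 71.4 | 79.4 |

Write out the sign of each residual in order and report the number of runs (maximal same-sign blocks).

A=14: P̂ = 1.9 + 3·14 = 43.9; r = 44.4 − 43.9 = 0.5
A=15: P̂ = 1.9 + 3·15 = 46.9; r = 45.4 − 46.9 = -1.5
A=17: P̂ = 1.9 + 3·17 = 52.9; r = 53.9 − 52.9 = 1
A=23: P̂ = 1.9 + 3·23 = 70.9; r = 71.4 − 70.9 = 0.5
A=26: P̂ = 1.9 + 3·26 = 79.9; r = 79.4 − 79.9 = -0.5
Signs: + − + + −
Runs: +×1, −×1, +×2, −×1 → 4

4 runs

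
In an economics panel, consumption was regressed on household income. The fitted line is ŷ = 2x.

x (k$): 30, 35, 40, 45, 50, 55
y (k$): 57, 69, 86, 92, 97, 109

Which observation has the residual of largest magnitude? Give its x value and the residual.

x=30: ŷ = 2·30 = 60; r = 57 − 60 = -3
x=35: ŷ = 2·35 = 70; r = 69 − 70 = -1
x=40: ŷ = 2·40 = 80; r = 86 − 80 = 6
x=45: ŷ = 2·45 = 90; r = 92 − 90 = 2
x=50: ŷ = 2·50 = 100; r = 97 − 100 = -3
x=55: ŷ = 2·55 = 110; r = 109 − 110 = -1
Largest |r| is 6 at x = 40, residual 6.

x = 40, r = 6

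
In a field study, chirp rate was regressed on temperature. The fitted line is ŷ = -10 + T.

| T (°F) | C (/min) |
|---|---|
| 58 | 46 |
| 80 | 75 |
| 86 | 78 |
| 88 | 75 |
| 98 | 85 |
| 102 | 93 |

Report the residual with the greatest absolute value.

T=58: ŷ = -10 + 58 = 48; e = 46 − 48 = -2
T=80: ŷ = -10 + 80 = 70; e = 75 − 70 = 5
T=86: ŷ = -10 + 86 = 76; e = 78 − 76 = 2
T=88: ŷ = -10 + 88 = 78; e = 75 − 78 = -3
T=98: ŷ = -10 + 98 = 88; e = 85 − 88 = -3
T=102: ŷ = -10 + 102 = 92; e = 93 − 92 = 1
Largest |e| is 5 at T = 80, residual 5.

e = 5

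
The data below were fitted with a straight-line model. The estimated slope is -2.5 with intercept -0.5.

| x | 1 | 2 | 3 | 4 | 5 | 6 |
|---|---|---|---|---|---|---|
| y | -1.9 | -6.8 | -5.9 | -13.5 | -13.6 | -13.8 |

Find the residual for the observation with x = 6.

ŷ = -0.5 − 2.5·6 = -15.5
e = -13.8 − (-15.5) = 1.7

e = 1.7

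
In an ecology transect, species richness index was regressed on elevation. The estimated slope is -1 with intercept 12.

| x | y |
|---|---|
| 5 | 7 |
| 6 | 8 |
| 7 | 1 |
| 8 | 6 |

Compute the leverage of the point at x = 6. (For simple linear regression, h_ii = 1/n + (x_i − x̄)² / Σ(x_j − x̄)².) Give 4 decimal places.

h = 0.3000

x̄ = (5 + 6 + 7 + 8)/4 = 6.5
Σ(x − x̄)² = 2.25 + 0.25 + 0.25 + 2.25 = 5
h = 1/4 + (-0.5)²/5 = 0.25 + 0.05 = 0.3000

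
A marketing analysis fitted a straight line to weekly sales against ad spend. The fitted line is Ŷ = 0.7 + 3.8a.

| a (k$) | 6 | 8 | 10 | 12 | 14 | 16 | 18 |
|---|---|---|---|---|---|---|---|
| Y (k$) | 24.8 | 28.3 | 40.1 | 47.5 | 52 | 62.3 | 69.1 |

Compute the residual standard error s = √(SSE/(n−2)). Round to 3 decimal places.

a=6: Ŷ = 0.7 + 3.8·6 = 23.5; r = 24.8 − 23.5 = 1.3
a=8: Ŷ = 0.7 + 3.8·8 = 31.1; r = 28.3 − 31.1 = -2.8
a=10: Ŷ = 0.7 + 3.8·10 = 38.7; r = 40.1 − 38.7 = 1.4
a=12: Ŷ = 0.7 + 3.8·12 = 46.3; r = 47.5 − 46.3 = 1.2
a=14: Ŷ = 0.7 + 3.8·14 = 53.9; r = 52 − 53.9 = -1.9
a=16: Ŷ = 0.7 + 3.8·16 = 61.5; r = 62.3 − 61.5 = 0.8
a=18: Ŷ = 0.7 + 3.8·18 = 69.1; r = 69.1 − 69.1 = 0
SSE = 1.69 + 7.84 + 1.96 + 1.44 + 3.61 + 0.64 + 0 = 17.18
s = √(17.18/5) = √3.436 ≈ 1.854

s = 1.854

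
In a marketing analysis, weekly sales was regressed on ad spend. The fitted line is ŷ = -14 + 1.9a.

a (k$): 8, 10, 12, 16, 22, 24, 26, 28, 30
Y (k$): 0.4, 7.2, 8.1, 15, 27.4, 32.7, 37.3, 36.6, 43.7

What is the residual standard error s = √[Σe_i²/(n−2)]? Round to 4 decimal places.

s = 1.6971

a=8: ŷ = -14 + 1.9·8 = 1.2; e = 0.4 − 1.2 = -0.8
a=10: ŷ = -14 + 1.9·10 = 5; e = 7.2 − 5 = 2.2
a=12: ŷ = -14 + 1.9·12 = 8.8; e = 8.1 − 8.8 = -0.7
a=16: ŷ = -14 + 1.9·16 = 16.4; e = 15 − 16.4 = -1.4
a=22: ŷ = -14 + 1.9·22 = 27.8; e = 27.4 − 27.8 = -0.4
a=24: ŷ = -14 + 1.9·24 = 31.6; e = 32.7 − 31.6 = 1.1
a=26: ŷ = -14 + 1.9·26 = 35.4; e = 37.3 − 35.4 = 1.9
a=28: ŷ = -14 + 1.9·28 = 39.2; e = 36.6 − 39.2 = -2.6
a=30: ŷ = -14 + 1.9·30 = 43; e = 43.7 − 43 = 0.7
SSE = 0.64 + 4.84 + 0.49 + 1.96 + 0.16 + 1.21 + 3.61 + 6.76 + 0.49 = 20.16
s = √(20.16/7) = √2.88 ≈ 1.6971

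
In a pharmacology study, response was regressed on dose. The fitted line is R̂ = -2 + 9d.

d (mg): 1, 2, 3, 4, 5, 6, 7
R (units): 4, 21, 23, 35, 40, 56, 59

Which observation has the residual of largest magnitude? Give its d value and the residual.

d=1: R̂ = -2 + 9·1 = 7; e = 4 − 7 = -3
d=2: R̂ = -2 + 9·2 = 16; e = 21 − 16 = 5
d=3: R̂ = -2 + 9·3 = 25; e = 23 − 25 = -2
d=4: R̂ = -2 + 9·4 = 34; e = 35 − 34 = 1
d=5: R̂ = -2 + 9·5 = 43; e = 40 − 43 = -3
d=6: R̂ = -2 + 9·6 = 52; e = 56 − 52 = 4
d=7: R̂ = -2 + 9·7 = 61; e = 59 − 61 = -2
Largest |e| is 5 at d = 2, residual 5.

d = 2, e = 5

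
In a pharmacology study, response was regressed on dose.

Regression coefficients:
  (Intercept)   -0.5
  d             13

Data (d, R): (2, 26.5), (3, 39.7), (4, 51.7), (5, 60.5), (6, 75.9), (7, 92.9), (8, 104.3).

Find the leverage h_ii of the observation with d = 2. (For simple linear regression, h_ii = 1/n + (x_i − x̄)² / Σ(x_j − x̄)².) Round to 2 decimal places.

h = 0.46

d̄ = (2 + 3 + 4 + 5 + 6 + 7 + 8)/7 = 5
Σ(d − d̄)² = 9 + 4 + 1 + 0 + 1 + 4 + 9 = 28
h = 1/7 + (-3)²/28 = 0.142857 + 0.321429 = 0.46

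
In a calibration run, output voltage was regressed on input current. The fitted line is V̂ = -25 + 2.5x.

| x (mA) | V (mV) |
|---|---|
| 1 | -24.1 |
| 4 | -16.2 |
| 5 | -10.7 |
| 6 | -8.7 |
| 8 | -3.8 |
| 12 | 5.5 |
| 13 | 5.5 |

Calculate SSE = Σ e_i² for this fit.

x=1: V̂ = -25 + 2.5·1 = -22.5; e = -24.1 − (-22.5) = -1.6
x=4: V̂ = -25 + 2.5·4 = -15; e = -16.2 − (-15) = -1.2
x=5: V̂ = -25 + 2.5·5 = -12.5; e = -10.7 − (-12.5) = 1.8
x=6: V̂ = -25 + 2.5·6 = -10; e = -8.7 − (-10) = 1.3
x=8: V̂ = -25 + 2.5·8 = -5; e = -3.8 − (-5) = 1.2
x=12: V̂ = -25 + 2.5·12 = 5; e = 5.5 − 5 = 0.5
x=13: V̂ = -25 + 2.5·13 = 7.5; e = 5.5 − 7.5 = -2
SSE = 2.56 + 1.44 + 3.24 + 1.69 + 1.44 + 0.25 + 4 = 14.62

SSE = 14.62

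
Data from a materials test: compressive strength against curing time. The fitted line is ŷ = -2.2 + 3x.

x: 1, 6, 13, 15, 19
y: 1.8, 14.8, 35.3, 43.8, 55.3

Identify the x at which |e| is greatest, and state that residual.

x=1: ŷ = -2.2 + 3·1 = 0.8; e = 1.8 − 0.8 = 1
x=6: ŷ = -2.2 + 3·6 = 15.8; e = 14.8 − 15.8 = -1
x=13: ŷ = -2.2 + 3·13 = 36.8; e = 35.3 − 36.8 = -1.5
x=15: ŷ = -2.2 + 3·15 = 42.8; e = 43.8 − 42.8 = 1
x=19: ŷ = -2.2 + 3·19 = 54.8; e = 55.3 − 54.8 = 0.5
Largest |e| is 1.5 at x = 13, residual -1.5.

x = 13, e = -1.5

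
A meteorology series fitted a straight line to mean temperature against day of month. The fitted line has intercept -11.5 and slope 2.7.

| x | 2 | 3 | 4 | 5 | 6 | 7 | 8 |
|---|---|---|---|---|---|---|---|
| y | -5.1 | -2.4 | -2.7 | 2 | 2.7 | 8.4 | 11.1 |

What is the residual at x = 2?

ŷ = -11.5 + 2.7·2 = -6.1
e = -5.1 − (-6.1) = 1

e = 1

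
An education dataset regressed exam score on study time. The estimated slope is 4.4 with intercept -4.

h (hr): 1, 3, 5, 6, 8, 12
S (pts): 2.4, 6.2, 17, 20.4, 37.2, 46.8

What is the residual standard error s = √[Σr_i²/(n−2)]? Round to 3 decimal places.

h=1: Ŝ = -4 + 4.4·1 = 0.4; r = 2.4 − 0.4 = 2
h=3: Ŝ = -4 + 4.4·3 = 9.2; r = 6.2 − 9.2 = -3
h=5: Ŝ = -4 + 4.4·5 = 18; r = 17 − 18 = -1
h=6: Ŝ = -4 + 4.4·6 = 22.4; r = 20.4 − 22.4 = -2
h=8: Ŝ = -4 + 4.4·8 = 31.2; r = 37.2 − 31.2 = 6
h=12: Ŝ = -4 + 4.4·12 = 48.8; r = 46.8 − 48.8 = -2
SSE = 4 + 9 + 1 + 4 + 36 + 4 = 58
s = √(58/4) = √14.5 ≈ 3.808

s = 3.808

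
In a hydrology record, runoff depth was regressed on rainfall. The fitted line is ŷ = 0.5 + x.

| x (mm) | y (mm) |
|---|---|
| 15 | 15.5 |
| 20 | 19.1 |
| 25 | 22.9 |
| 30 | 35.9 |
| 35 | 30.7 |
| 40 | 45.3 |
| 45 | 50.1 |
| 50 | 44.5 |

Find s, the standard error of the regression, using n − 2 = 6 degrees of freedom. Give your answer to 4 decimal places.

x=15: ŷ = 0.5 + 15 = 15.5; r = 15.5 − 15.5 = 0
x=20: ŷ = 0.5 + 20 = 20.5; r = 19.1 − 20.5 = -1.4
x=25: ŷ = 0.5 + 25 = 25.5; r = 22.9 − 25.5 = -2.6
x=30: ŷ = 0.5 + 30 = 30.5; r = 35.9 − 30.5 = 5.4
x=35: ŷ = 0.5 + 35 = 35.5; r = 30.7 − 35.5 = -4.8
x=40: ŷ = 0.5 + 40 = 40.5; r = 45.3 − 40.5 = 4.8
x=45: ŷ = 0.5 + 45 = 45.5; r = 50.1 − 45.5 = 4.6
x=50: ŷ = 0.5 + 50 = 50.5; r = 44.5 − 50.5 = -6
SSE = 0 + 1.96 + 6.76 + 29.16 + 23.04 + 23.04 + 21.16 + 36 = 141.12
s = √(141.12/6) = √23.52 ≈ 4.8497

s = 4.8497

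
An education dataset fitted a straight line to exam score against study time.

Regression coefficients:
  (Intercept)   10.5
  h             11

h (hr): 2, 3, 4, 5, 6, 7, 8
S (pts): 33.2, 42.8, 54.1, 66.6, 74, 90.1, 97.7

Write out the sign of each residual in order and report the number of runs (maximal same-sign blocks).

h=2: Ŝ = 10.5 + 11·2 = 32.5; r = 33.2 − 32.5 = 0.7
h=3: Ŝ = 10.5 + 11·3 = 43.5; r = 42.8 − 43.5 = -0.7
h=4: Ŝ = 10.5 + 11·4 = 54.5; r = 54.1 − 54.5 = -0.4
h=5: Ŝ = 10.5 + 11·5 = 65.5; r = 66.6 − 65.5 = 1.1
h=6: Ŝ = 10.5 + 11·6 = 76.5; r = 74 − 76.5 = -2.5
h=7: Ŝ = 10.5 + 11·7 = 87.5; r = 90.1 − 87.5 = 2.6
h=8: Ŝ = 10.5 + 11·8 = 98.5; r = 97.7 − 98.5 = -0.8
Signs: + − − + − + −
Runs: +×1, −×2, +×1, −×1, +×1, −×1 → 6

6 runs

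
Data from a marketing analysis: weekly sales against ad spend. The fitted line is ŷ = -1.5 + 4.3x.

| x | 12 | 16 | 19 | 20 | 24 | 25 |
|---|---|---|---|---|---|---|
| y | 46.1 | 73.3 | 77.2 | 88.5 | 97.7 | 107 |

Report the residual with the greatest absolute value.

r = 6

x=12: ŷ = -1.5 + 4.3·12 = 50.1; r = 46.1 − 50.1 = -4
x=16: ŷ = -1.5 + 4.3·16 = 67.3; r = 73.3 − 67.3 = 6
x=19: ŷ = -1.5 + 4.3·19 = 80.2; r = 77.2 − 80.2 = -3
x=20: ŷ = -1.5 + 4.3·20 = 84.5; r = 88.5 − 84.5 = 4
x=24: ŷ = -1.5 + 4.3·24 = 101.7; r = 97.7 − 101.7 = -4
x=25: ŷ = -1.5 + 4.3·25 = 106; r = 107 − 106 = 1
Largest |r| is 6 at x = 16, residual 6.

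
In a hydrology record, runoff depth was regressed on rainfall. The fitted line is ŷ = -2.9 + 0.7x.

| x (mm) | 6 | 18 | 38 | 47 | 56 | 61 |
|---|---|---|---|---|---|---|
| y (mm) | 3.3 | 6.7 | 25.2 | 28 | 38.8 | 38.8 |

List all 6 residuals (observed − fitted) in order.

2, -3, 1.5, -2, 2.5, -1

x=6: ŷ = -2.9 + 0.7·6 = 1.3; r = 3.3 − 1.3 = 2
x=18: ŷ = -2.9 + 0.7·18 = 9.7; r = 6.7 − 9.7 = -3
x=38: ŷ = -2.9 + 0.7·38 = 23.7; r = 25.2 − 23.7 = 1.5
x=47: ŷ = -2.9 + 0.7·47 = 30; r = 28 − 30 = -2
x=56: ŷ = -2.9 + 0.7·56 = 36.3; r = 38.8 − 36.3 = 2.5
x=61: ŷ = -2.9 + 0.7·61 = 39.8; r = 38.8 − 39.8 = -1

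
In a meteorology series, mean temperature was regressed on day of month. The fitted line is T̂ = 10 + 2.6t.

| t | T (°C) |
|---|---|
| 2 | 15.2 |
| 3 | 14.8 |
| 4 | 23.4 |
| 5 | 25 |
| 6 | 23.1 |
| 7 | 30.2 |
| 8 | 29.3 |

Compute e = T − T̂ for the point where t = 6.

e = -2.5

T̂ = 10 + 2.6·6 = 25.6
e = 23.1 − 25.6 = -2.5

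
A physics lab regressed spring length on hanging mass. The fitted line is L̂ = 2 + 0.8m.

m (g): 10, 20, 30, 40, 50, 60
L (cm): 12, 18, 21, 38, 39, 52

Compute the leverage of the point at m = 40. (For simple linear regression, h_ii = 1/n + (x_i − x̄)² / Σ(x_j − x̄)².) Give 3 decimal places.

m̄ = (10 + 20 + 30 + 40 + 50 + 60)/6 = 35
Σ(m − m̄)² = 625 + 225 + 25 + 25 + 225 + 625 = 1750
h = 1/6 + (5)²/1750 = 0.166667 + 0.0142857 = 0.181

h = 0.181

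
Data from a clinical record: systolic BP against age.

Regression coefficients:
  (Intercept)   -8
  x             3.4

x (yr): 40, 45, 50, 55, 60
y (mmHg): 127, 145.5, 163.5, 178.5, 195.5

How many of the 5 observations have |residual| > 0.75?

x=40: ŷ = -8 + 3.4·40 = 128; r = 127 − 128 = -1
x=45: ŷ = -8 + 3.4·45 = 145; r = 145.5 − 145 = 0.5
x=50: ŷ = -8 + 3.4·50 = 162; r = 163.5 − 162 = 1.5
x=55: ŷ = -8 + 3.4·55 = 179; r = 178.5 − 179 = -0.5
x=60: ŷ = -8 + 3.4·60 = 196; r = 195.5 − 196 = -0.5
|r| > 0.75: x=40 (|r|=1), x=50 (|r|=1.5) → 2

2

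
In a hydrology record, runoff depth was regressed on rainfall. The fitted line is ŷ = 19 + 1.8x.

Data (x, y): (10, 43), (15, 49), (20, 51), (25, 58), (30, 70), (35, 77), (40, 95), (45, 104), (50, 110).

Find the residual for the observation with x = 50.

r = 1

ŷ = 19 + 1.8·50 = 109
r = 110 − 109 = 1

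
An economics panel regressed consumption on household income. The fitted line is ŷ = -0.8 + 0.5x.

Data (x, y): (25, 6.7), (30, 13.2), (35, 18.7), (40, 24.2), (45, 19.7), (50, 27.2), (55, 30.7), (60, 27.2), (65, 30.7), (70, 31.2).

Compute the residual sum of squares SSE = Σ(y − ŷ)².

x=25: ŷ = -0.8 + 0.5·25 = 11.7; e = 6.7 − 11.7 = -5
x=30: ŷ = -0.8 + 0.5·30 = 14.2; e = 13.2 − 14.2 = -1
x=35: ŷ = -0.8 + 0.5·35 = 16.7; e = 18.7 − 16.7 = 2
x=40: ŷ = -0.8 + 0.5·40 = 19.2; e = 24.2 − 19.2 = 5
x=45: ŷ = -0.8 + 0.5·45 = 21.7; e = 19.7 − 21.7 = -2
x=50: ŷ = -0.8 + 0.5·50 = 24.2; e = 27.2 − 24.2 = 3
x=55: ŷ = -0.8 + 0.5·55 = 26.7; e = 30.7 − 26.7 = 4
x=60: ŷ = -0.8 + 0.5·60 = 29.2; e = 27.2 − 29.2 = -2
x=65: ŷ = -0.8 + 0.5·65 = 31.7; e = 30.7 − 31.7 = -1
x=70: ŷ = -0.8 + 0.5·70 = 34.2; e = 31.2 − 34.2 = -3
SSE = 25 + 1 + 4 + 25 + 4 + 9 + 16 + 4 + 1 + 9 = 98

SSE = 98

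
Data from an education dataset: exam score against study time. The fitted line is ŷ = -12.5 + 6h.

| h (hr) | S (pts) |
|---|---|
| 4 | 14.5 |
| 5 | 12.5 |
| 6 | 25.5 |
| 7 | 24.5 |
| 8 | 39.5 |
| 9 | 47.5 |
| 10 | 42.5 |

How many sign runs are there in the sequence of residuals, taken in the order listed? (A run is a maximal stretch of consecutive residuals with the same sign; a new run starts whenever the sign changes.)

6 runs

h=4: ŷ = -12.5 + 6·4 = 11.5; r = 14.5 − 11.5 = 3
h=5: ŷ = -12.5 + 6·5 = 17.5; r = 12.5 − 17.5 = -5
h=6: ŷ = -12.5 + 6·6 = 23.5; r = 25.5 − 23.5 = 2
h=7: ŷ = -12.5 + 6·7 = 29.5; r = 24.5 − 29.5 = -5
h=8: ŷ = -12.5 + 6·8 = 35.5; r = 39.5 − 35.5 = 4
h=9: ŷ = -12.5 + 6·9 = 41.5; r = 47.5 − 41.5 = 6
h=10: ŷ = -12.5 + 6·10 = 47.5; r = 42.5 − 47.5 = -5
Signs: + − + − + + −
Runs: +×1, −×1, +×1, −×1, +×2, −×1 → 6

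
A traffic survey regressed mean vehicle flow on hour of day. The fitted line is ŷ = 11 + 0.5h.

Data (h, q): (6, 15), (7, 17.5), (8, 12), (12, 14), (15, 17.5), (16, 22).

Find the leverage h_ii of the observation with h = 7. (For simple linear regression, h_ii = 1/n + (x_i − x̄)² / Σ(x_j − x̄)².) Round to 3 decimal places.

h̄ = (6 + 7 + 8 + 12 + 15 + 16)/6 = 10.6667
Σ(h − h̄)² = 21.7778 + 13.4444 + 7.11111 + 1.77778 + 18.7778 + 28.4444 = 91.3333
h = 1/6 + (-3.66667)²/91.3333 = 0.166667 + 0.147202 = 0.314

h = 0.314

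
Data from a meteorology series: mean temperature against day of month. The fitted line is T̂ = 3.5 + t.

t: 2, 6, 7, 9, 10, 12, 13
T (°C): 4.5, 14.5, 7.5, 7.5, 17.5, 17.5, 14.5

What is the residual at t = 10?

r = 4

T̂ = 3.5 + 10 = 13.5
r = 17.5 − 13.5 = 4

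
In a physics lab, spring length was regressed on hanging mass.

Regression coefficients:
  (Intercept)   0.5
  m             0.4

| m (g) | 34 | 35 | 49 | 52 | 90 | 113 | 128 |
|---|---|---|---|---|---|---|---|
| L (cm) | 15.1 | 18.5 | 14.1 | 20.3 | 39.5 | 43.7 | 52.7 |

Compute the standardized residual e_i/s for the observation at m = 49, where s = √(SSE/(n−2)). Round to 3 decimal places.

m=34: L̂ = 0.5 + 0.4·34 = 14.1; e = 15.1 − 14.1 = 1
m=35: L̂ = 0.5 + 0.4·35 = 14.5; e = 18.5 − 14.5 = 4
m=49: L̂ = 0.5 + 0.4·49 = 20.1; e = 14.1 − 20.1 = -6
m=52: L̂ = 0.5 + 0.4·52 = 21.3; e = 20.3 − 21.3 = -1
m=90: L̂ = 0.5 + 0.4·90 = 36.5; e = 39.5 − 36.5 = 3
m=113: L̂ = 0.5 + 0.4·113 = 45.7; e = 43.7 − 45.7 = -2
m=128: L̂ = 0.5 + 0.4·128 = 51.7; e = 52.7 − 51.7 = 1
SSE = 1 + 16 + 36 + 1 + 9 + 4 + 1 = 68
s = √(68/5) = 3.68782
e/s = -6 / 3.68782 = -1.627

-1.627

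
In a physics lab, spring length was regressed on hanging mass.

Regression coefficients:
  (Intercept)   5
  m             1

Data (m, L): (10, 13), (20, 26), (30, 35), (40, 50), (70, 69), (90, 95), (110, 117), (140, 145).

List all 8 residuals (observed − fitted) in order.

-2, 1, 0, 5, -6, 0, 2, 0

m=10: ŷ = 5 + 10 = 15; e = 13 − 15 = -2
m=20: ŷ = 5 + 20 = 25; e = 26 − 25 = 1
m=30: ŷ = 5 + 30 = 35; e = 35 − 35 = 0
m=40: ŷ = 5 + 40 = 45; e = 50 − 45 = 5
m=70: ŷ = 5 + 70 = 75; e = 69 − 75 = -6
m=90: ŷ = 5 + 90 = 95; e = 95 − 95 = 0
m=110: ŷ = 5 + 110 = 115; e = 117 − 115 = 2
m=140: ŷ = 5 + 140 = 145; e = 145 − 145 = 0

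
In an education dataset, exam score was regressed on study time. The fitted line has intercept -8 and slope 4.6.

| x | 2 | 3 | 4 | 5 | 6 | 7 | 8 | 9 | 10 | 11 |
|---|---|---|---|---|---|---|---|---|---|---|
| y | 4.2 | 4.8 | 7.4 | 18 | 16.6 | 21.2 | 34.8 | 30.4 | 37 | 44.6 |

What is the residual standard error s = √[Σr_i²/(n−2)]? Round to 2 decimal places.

x=2: ŷ = -8 + 4.6·2 = 1.2; r = 4.2 − 1.2 = 3
x=3: ŷ = -8 + 4.6·3 = 5.8; r = 4.8 − 5.8 = -1
x=4: ŷ = -8 + 4.6·4 = 10.4; r = 7.4 − 10.4 = -3
x=5: ŷ = -8 + 4.6·5 = 15; r = 18 − 15 = 3
x=6: ŷ = -8 + 4.6·6 = 19.6; r = 16.6 − 19.6 = -3
x=7: ŷ = -8 + 4.6·7 = 24.2; r = 21.2 − 24.2 = -3
x=8: ŷ = -8 + 4.6·8 = 28.8; r = 34.8 − 28.8 = 6
x=9: ŷ = -8 + 4.6·9 = 33.4; r = 30.4 − 33.4 = -3
x=10: ŷ = -8 + 4.6·10 = 38; r = 37 − 38 = -1
x=11: ŷ = -8 + 4.6·11 = 42.6; r = 44.6 − 42.6 = 2
SSE = 9 + 1 + 9 + 9 + 9 + 9 + 36 + 9 + 1 + 4 = 96
s = √(96/8) = √12 ≈ 3.46

s = 3.46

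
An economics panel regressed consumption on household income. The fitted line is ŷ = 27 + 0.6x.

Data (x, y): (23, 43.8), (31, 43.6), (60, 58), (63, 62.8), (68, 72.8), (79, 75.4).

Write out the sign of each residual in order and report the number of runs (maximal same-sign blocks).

3 runs

x=23: ŷ = 27 + 0.6·23 = 40.8; e = 43.8 − 40.8 = 3
x=31: ŷ = 27 + 0.6·31 = 45.6; e = 43.6 − 45.6 = -2
x=60: ŷ = 27 + 0.6·60 = 63; e = 58 − 63 = -5
x=63: ŷ = 27 + 0.6·63 = 64.8; e = 62.8 − 64.8 = -2
x=68: ŷ = 27 + 0.6·68 = 67.8; e = 72.8 − 67.8 = 5
x=79: ŷ = 27 + 0.6·79 = 74.4; e = 75.4 − 74.4 = 1
Signs: + − − − + +
Runs: +×1, −×3, +×2 → 3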